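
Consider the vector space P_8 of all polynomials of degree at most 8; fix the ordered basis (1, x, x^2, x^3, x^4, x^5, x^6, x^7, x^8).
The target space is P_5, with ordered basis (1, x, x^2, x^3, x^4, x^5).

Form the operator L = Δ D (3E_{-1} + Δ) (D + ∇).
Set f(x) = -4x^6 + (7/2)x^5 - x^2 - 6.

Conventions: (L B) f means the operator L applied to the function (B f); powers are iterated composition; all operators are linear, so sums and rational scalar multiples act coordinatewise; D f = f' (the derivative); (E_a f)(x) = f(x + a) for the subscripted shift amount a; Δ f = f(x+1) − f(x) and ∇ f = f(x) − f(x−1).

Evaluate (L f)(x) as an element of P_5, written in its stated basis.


the result is g(x) = -2880x^3 + 4860x^2 - 11850x + 1695

D f = -24x^5 + (35/2)x^4 - 2x
∇ f = -24x^5 + (155/2)x^4 - 115x^3 + 95x^2 - (87/2)x + 17/2
(D + ∇) f = -48x^5 + 95x^4 - 115x^3 + 95x^2 - (91/2)x + 17/2
E_{-1} (D + ∇) f = -48x^5 + 335x^4 - 975x^3 + 1490x^2 - (2401/2)x + 407
(3E_{-1}) (D + ∇) f = -144x^5 + 1005x^4 - 2925x^3 + 4470x^2 - (7203/2)x + 1221
Δ (D + ∇) f = -240x^4 - 100x^3 - 255x^2 - 15x - 37/2
(3E_{-1} + Δ) (D + ∇) f = -144x^5 + 765x^4 - 3025x^3 + 4215x^2 - (7233/2)x + 2405/2
D (3E_{-1} + Δ) (D + ∇) f = -720x^4 + 3060x^3 - 9075x^2 + 8430x - 7233/2
Δ D (3E_{-1} + Δ) (D + ∇) f = -2880x^3 + 4860x^2 - 11850x + 1695


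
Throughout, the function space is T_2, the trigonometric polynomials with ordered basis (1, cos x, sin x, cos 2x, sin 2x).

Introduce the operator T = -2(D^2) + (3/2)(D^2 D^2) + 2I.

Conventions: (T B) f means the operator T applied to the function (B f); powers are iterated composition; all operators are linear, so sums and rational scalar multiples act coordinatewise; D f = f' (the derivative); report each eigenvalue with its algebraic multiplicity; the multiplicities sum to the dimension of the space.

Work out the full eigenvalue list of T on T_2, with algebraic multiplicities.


λ = 2 (multiplicity 1), λ = 11/2 (multiplicity 2), λ = 34 (multiplicity 2)

image of 1: 2
image of cos x: (11/2)cos x
image of sin x: (11/2)sin x
image of cos 2x: 34cos 2x
image of sin 2x: 34sin 2x
the matrix is diagonal; its diagonal is (2, 11/2, 11/2, 34, 34)
for a triangular matrix the eigenvalues are the diagonal entries, with algebraic multiplicity their repetition count


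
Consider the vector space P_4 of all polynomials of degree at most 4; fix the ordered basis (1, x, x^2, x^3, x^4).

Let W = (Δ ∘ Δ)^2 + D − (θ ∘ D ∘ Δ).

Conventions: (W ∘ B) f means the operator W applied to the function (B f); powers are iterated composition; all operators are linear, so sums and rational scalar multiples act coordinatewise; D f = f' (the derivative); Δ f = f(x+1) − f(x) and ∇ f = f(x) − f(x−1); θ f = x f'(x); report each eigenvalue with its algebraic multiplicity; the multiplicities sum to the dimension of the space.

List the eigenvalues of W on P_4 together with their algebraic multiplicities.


λ = 0 (multiplicity 5)

image of 1: 0
image of x: 1
image of x^2: 2x
image of x^3: 3x^2 - 6x
image of x^4: 4x^3 - 24x^2 - 12x + 24
the matrix is upper triangular; its diagonal is (0, 0, 0, 0, 0)
for a triangular matrix the eigenvalues are the diagonal entries, with algebraic multiplicity their repetition count


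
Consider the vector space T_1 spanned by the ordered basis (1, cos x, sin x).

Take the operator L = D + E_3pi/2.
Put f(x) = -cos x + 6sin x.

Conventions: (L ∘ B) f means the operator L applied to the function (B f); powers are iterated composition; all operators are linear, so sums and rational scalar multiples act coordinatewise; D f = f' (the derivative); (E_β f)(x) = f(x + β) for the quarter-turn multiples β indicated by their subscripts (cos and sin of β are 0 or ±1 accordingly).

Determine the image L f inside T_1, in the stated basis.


D f = 6cos x + sin x
E_3pi/2 f = -6cos x - sin x
(D + E_3pi/2) f = 0

g(x) = 0


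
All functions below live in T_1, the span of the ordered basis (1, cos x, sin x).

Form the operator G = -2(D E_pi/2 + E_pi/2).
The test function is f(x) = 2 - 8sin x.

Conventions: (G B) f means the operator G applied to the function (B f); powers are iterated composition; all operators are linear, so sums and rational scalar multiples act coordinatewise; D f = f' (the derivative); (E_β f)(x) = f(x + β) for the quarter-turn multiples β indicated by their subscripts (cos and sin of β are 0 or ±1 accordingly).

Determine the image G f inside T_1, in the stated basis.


E_pi/2 f = 2 - 8cos x
D E_pi/2 f = 8sin x
E_pi/2 f = 2 - 8cos x
(D E_pi/2 + E_pi/2) f = 2 - 8cos x + 8sin x
(-2(D E_pi/2 + E_pi/2)) f = -4 + 16cos x - 16sin x

the image equals g(x) = -4 + 16cos x - 16sin x


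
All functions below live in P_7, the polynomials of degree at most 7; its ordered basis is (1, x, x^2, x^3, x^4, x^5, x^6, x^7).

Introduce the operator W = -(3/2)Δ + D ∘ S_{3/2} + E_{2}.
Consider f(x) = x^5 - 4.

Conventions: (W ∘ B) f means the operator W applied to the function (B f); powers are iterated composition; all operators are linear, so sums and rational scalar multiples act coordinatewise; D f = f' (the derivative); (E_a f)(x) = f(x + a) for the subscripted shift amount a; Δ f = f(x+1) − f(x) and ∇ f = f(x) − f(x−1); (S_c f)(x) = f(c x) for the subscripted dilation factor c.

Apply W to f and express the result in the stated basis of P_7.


Δ f = 5x^4 + 10x^3 + 10x^2 + 5x + 1
(-(3/2)Δ) f = -(15/2)x^4 - 15x^3 - 15x^2 - (15/2)x - 3/2
S_{3/2} f = (243/32)x^5 - 4
D S_{3/2} f = (1215/32)x^4
E_{2} f = x^5 + 10x^4 + 40x^3 + 80x^2 + 80x + 28
(-(3/2)Δ + D ∘ S_{3/2} + E_{2}) f = x^5 + (1295/32)x^4 + 25x^3 + 65x^2 + (145/2)x + 53/2

g(x) = x^5 + (1295/32)x^4 + 25x^3 + 65x^2 + (145/2)x + 53/2


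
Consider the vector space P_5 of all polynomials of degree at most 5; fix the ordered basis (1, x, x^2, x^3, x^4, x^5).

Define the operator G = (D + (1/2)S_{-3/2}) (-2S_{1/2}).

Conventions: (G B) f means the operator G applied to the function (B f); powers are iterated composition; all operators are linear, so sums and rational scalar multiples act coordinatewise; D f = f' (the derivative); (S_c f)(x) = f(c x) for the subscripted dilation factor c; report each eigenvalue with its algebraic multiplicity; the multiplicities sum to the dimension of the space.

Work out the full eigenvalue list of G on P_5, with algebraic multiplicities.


image of 1: -1
image of x: (3/4)x - 1
image of x^2: -(9/16)x^2 - x
image of x^3: (27/64)x^3 - (3/4)x^2
image of x^4: -(81/256)x^4 - (1/2)x^3
image of x^5: (243/1024)x^5 - (5/16)x^4
the matrix is upper triangular; its diagonal is (-1, 3/4, -9/16, 27/64, -81/256, 243/1024)
for a triangular matrix the eigenvalues are the diagonal entries, with algebraic multiplicity their repetition count

λ = -1 (multiplicity 1), λ = -9/16 (multiplicity 1), λ = -81/256 (multiplicity 1), λ = 243/1024 (multiplicity 1), λ = 27/64 (multiplicity 1), λ = 3/4 (multiplicity 1)


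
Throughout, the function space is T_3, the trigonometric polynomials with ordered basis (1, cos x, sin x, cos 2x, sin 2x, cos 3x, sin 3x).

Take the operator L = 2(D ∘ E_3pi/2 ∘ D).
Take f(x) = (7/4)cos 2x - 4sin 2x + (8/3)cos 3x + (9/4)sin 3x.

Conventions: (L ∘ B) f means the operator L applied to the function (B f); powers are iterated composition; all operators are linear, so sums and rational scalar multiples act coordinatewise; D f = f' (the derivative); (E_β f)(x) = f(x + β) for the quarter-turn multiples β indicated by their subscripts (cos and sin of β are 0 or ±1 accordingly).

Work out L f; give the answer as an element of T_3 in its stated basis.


g(x) = 14cos 2x - 32sin 2x - (81/2)cos 3x + 48sin 3x

D f = -8cos 2x - (7/2)sin 2x + (27/4)cos 3x - 8sin 3x
E_3pi/2 D f = 8cos 2x + (7/2)sin 2x - 8cos 3x - (27/4)sin 3x
D (E_3pi/2 ∘ D) f = 7cos 2x - 16sin 2x - (81/4)cos 3x + 24sin 3x
(2(D ∘ E_3pi/2 ∘ D)) f = 14cos 2x - 32sin 2x - (81/2)cos 3x + 48sin 3x


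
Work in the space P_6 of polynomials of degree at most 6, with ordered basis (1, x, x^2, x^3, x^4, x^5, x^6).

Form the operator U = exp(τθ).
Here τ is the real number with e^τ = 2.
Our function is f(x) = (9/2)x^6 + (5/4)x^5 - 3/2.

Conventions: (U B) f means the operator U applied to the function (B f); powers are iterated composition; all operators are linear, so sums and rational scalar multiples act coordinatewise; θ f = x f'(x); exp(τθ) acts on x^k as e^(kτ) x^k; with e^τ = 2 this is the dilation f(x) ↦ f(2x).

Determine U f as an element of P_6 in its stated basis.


exp(τθ) x^k = e^(kτ) x^k; with e^τ = 2 this sends x^k to 2^k x^k
x^5 ↦ 32 x^5
x^6 ↦ 64 x^6
applying this coordinatewise to f: exp(τθ) f = 288x^6 + 40x^5 - 3/2

the result is g(x) = 288x^6 + 40x^5 - 3/2


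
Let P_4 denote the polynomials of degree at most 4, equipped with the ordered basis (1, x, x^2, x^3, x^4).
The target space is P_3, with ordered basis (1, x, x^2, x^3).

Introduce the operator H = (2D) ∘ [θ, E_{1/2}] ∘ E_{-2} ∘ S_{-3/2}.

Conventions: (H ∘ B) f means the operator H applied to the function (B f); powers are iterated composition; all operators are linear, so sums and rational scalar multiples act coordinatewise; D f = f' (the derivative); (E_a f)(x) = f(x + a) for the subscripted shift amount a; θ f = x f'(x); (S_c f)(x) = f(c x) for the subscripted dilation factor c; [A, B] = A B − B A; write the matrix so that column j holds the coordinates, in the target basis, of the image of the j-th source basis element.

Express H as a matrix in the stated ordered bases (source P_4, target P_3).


image of 1: 0
image of x: 0
image of x^2: -9/2
image of x^3: (81/4)x - 243/8
image of x^4: -(243/4)x^2 + (729/4)x - 2187/16
each image's coordinates form column j of the matrix

the matrix is [[0, 0, -9/2, -243/8, -2187/16]; [0, 0, 0, 81/4, 729/4]; [0, 0, 0, 0, -243/4]; [0, 0, 0, 0, 0]] (rows listed top to bottom)


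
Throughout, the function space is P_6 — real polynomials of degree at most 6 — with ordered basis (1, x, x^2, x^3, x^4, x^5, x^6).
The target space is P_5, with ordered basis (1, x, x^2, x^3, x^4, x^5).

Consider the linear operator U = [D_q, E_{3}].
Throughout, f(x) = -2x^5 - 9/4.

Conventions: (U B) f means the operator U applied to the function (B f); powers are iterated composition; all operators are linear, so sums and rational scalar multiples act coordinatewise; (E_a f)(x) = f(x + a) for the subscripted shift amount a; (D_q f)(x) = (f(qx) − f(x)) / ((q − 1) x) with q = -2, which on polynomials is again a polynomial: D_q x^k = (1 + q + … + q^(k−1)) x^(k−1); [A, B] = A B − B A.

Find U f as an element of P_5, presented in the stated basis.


the result is g(x) = 414x^3 + 648x^2 + 2916x + 972

E_{3} f = -2x^5 - 30x^4 - 180x^3 - 540x^2 - 810x - 1953/4
D_q E_{3} f = -22x^4 + 150x^3 - 540x^2 + 540x - 810
D_q f = -22x^4
E_{3} D_q f = -22x^4 - 264x^3 - 1188x^2 - 2376x - 1782
[D_q, E_{3}] f = 414x^3 + 648x^2 + 2916x + 972


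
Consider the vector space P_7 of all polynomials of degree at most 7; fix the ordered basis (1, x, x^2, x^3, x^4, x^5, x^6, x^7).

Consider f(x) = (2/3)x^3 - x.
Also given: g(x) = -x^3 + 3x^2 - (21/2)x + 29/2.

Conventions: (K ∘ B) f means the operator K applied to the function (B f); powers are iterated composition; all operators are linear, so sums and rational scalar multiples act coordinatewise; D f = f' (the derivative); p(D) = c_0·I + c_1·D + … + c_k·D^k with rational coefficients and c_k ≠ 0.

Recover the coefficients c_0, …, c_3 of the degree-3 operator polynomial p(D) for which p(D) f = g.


D^0 f = (2/3)x^3 - x
D^1 f = 2x^2 - 1
D^2 f = 4x
D^3 f = 4
matching coefficients of g against c_0 f + c_1 Df + … from the top degree down determines the c_i
solution: c_0 = -3/2, c_1 = 3/2, c_2 = -3, c_3 = 4

p(D) = -(3/2)·I + (3/2)·D − 3·D^2 + 4·D^3, i.e. c_0 = -3/2, c_1 = 3/2, c_2 = -3, c_3 = 4


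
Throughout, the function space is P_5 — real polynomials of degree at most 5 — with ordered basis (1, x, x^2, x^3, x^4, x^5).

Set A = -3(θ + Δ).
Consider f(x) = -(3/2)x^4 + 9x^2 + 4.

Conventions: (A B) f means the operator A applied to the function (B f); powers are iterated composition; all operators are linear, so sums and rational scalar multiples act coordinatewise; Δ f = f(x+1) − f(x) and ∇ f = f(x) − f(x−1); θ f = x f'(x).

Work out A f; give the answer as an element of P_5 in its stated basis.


the image equals g(x) = 18x^4 + 18x^3 - 27x^2 - 36x - 45/2

θ f = -6x^4 + 18x^2
Δ f = -6x^3 - 9x^2 + 12x + 15/2
(θ + Δ) f = -6x^4 - 6x^3 + 9x^2 + 12x + 15/2
(-3(θ + Δ)) f = 18x^4 + 18x^3 - 27x^2 - 36x - 45/2


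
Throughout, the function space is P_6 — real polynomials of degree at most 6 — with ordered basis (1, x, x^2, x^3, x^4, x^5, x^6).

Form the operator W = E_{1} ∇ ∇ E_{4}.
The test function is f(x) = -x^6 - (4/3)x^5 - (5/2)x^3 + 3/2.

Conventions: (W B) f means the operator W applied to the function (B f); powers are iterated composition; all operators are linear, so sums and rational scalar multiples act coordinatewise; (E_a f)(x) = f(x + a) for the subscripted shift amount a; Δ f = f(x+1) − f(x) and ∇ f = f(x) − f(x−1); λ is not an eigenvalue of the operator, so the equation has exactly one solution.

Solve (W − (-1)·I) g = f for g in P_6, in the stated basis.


g(x) = -x^6 - (4/3)x^5 + 30x^4 + (3025/6)x^3 + 2870x^2 + (9925/3)x - 27473/2

write g with unknown coordinates in the stated basis and equate coefficients in (W − (-1)·I) g = f
solving from the highest basis element down gives g = -x^6 - (4/3)x^5 + 30x^4 + (3025/6)x^3 + 2870x^2 + (9925/3)x - 27473/2
check: W g = -30x^4 - (1520/3)x^3 - 2870x^2 - (9925/3)x + 13738
so W g − (-1)·g = -x^6 - (4/3)x^5 - (5/2)x^3 + 3/2 = f ✓


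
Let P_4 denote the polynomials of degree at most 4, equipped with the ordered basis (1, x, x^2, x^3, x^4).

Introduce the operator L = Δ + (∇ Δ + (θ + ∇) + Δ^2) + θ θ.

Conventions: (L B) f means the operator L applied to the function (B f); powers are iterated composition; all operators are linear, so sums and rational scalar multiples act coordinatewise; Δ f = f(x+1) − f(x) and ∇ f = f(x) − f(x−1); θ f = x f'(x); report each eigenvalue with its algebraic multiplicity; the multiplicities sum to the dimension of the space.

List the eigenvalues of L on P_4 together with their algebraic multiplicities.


λ = 0 (multiplicity 1), λ = 2 (multiplicity 1), λ = 6 (multiplicity 1), λ = 12 (multiplicity 1), λ = 20 (multiplicity 1)

image of 1: 0
image of x: 2x + 2
image of x^2: 6x^2 + 4x + 4
image of x^3: 12x^3 + 6x^2 + 12x + 8
image of x^4: 20x^4 + 8x^3 + 24x^2 + 32x + 16
the matrix is upper triangular; its diagonal is (0, 2, 6, 12, 20)
for a triangular matrix the eigenvalues are the diagonal entries, with algebraic multiplicity their repetition count


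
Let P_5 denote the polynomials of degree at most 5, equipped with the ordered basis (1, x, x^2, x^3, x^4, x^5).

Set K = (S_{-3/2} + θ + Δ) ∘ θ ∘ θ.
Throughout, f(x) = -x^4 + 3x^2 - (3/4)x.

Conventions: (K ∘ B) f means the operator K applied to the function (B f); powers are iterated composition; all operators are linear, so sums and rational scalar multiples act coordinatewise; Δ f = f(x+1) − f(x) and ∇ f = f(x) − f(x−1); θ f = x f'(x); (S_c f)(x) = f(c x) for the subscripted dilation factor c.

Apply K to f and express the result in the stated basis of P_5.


θ f = -4x^4 + 6x^2 - (3/4)x
θ θ f = -16x^4 + 12x^2 - (3/4)x
S_{-3/2} (θ ∘ θ) f = -81x^4 + 27x^2 + (9/8)x
θ (θ ∘ θ) f = -64x^4 + 24x^2 - (3/4)x
Δ (θ ∘ θ) f = -64x^3 - 96x^2 - 40x - 19/4
(S_{-3/2} + θ + Δ) (θ ∘ θ) f = -145x^4 - 64x^3 - 45x^2 - (317/8)x - 19/4

g(x) = -145x^4 - 64x^3 - 45x^2 - (317/8)x - 19/4


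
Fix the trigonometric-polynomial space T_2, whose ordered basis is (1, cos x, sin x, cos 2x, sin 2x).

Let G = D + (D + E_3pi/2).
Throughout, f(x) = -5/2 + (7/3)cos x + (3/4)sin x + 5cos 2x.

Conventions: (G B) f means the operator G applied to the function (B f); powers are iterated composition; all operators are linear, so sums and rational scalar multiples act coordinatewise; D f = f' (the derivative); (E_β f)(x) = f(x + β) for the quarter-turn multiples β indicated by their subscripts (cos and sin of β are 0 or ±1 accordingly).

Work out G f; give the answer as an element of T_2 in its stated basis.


D f = (3/4)cos x - (7/3)sin x - 10sin 2x
D f = (3/4)cos x - (7/3)sin x - 10sin 2x
E_3pi/2 f = -5/2 - (3/4)cos x + (7/3)sin x - 5cos 2x
(D + E_3pi/2) f = -5/2 - 5cos 2x - 10sin 2x
(D + (D + E_3pi/2)) f = -5/2 + (3/4)cos x - (7/3)sin x - 5cos 2x - 20sin 2x

the image equals g(x) = -5/2 + (3/4)cos x - (7/3)sin x - 5cos 2x - 20sin 2x


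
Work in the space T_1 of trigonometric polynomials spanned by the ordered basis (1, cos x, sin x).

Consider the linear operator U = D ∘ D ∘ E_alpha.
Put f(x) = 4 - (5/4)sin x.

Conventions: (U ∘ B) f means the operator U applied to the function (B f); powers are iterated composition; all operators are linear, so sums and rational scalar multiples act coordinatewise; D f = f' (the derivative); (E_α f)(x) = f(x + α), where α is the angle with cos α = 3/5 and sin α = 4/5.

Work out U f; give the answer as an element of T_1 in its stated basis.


g(x) = cos x + (3/4)sin x

E_alpha f = 4 - cos x - (3/4)sin x
D E_alpha f = -(3/4)cos x + sin x
D D E_alpha f = cos x + (3/4)sin x


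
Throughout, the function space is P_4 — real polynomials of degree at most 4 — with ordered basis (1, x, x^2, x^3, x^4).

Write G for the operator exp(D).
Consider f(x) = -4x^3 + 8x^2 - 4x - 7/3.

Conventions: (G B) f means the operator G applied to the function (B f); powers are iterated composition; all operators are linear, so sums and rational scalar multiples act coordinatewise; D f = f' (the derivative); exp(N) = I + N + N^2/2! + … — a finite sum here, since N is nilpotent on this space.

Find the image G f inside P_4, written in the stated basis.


order-1 term: -12x^2 + 16x - 4
order-2 term: -12x + 8
order-3 term: -4
the series for exp(D) f terminates at order 3
exp(D) f = -4x^3 - 4x^2 - 7/3

g(x) = -4x^3 - 4x^2 - 7/3


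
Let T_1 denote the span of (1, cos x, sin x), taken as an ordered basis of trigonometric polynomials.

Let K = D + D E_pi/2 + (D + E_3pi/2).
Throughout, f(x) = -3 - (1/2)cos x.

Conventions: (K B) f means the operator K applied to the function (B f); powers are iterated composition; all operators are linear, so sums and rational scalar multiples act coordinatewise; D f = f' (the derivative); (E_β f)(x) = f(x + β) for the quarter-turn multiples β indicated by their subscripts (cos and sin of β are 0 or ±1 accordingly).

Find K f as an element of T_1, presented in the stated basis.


D f = (1/2)sin x
E_pi/2 f = -3 + (1/2)sin x
D E_pi/2 f = (1/2)cos x
D f = (1/2)sin x
E_3pi/2 f = -3 - (1/2)sin x
(D + E_3pi/2) f = -3
(D + D E_pi/2 + (D + E_3pi/2)) f = -3 + (1/2)cos x + (1/2)sin x

the image equals g(x) = -3 + (1/2)cos x + (1/2)sin x


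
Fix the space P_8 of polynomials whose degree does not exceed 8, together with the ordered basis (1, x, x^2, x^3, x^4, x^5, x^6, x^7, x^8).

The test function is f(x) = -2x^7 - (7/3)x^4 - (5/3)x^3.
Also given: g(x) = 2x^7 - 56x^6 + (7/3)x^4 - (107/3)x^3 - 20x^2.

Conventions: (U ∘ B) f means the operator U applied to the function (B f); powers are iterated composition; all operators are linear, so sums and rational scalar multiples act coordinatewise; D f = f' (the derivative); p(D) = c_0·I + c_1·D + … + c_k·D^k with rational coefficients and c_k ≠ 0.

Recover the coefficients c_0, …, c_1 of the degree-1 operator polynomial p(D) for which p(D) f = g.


D^0 f = -2x^7 - (7/3)x^4 - (5/3)x^3
D^1 f = -14x^6 - (28/3)x^3 - 5x^2
matching coefficients of g against c_0 f + c_1 Df + … from the top degree down determines the c_i
solution: c_0 = -1, c_1 = 4

p(D) = -I + 4·D, i.e. c_0 = -1, c_1 = 4


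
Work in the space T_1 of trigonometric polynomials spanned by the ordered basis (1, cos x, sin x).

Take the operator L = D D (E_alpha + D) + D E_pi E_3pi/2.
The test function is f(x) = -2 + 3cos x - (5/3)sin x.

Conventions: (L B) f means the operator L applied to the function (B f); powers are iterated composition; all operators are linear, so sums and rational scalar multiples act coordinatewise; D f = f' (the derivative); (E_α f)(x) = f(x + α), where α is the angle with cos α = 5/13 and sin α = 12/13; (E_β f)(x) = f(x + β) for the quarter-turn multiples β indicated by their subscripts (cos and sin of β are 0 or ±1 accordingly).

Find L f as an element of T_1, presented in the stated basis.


E_alpha f = -2 - (5/13)cos x - (133/39)sin x
D f = -(5/3)cos x - 3sin x
(E_alpha + D) f = -2 - (80/39)cos x - (250/39)sin x
D (E_alpha + D) f = -(250/39)cos x + (80/39)sin x
D D (E_alpha + D) f = (80/39)cos x + (250/39)sin x
E_3pi/2 f = -2 + (5/3)cos x + 3sin x
E_pi E_3pi/2 f = -2 - (5/3)cos x - 3sin x
D E_pi E_3pi/2 f = -3cos x + (5/3)sin x
(D D (E_alpha + D) + D E_pi E_3pi/2) f = -(37/39)cos x + (105/13)sin x

g(x) = -(37/39)cos x + (105/13)sin x


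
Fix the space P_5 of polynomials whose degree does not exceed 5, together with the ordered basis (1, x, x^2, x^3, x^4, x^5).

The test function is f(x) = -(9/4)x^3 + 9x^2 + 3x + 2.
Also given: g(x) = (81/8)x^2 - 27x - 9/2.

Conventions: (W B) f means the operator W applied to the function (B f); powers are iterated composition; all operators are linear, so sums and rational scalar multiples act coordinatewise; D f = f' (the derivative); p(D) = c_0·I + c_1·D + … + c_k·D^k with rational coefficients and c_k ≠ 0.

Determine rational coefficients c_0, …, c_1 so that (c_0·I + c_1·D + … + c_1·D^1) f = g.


p(D) = -(3/2)·D, i.e. c_0 = 0, c_1 = -3/2

D^0 f = -(9/4)x^3 + 9x^2 + 3x + 2
D^1 f = -(27/4)x^2 + 18x + 3
matching coefficients of g against c_0 f + c_1 Df + … from the top degree down determines the c_i
solution: c_0 = 0, c_1 = -3/2


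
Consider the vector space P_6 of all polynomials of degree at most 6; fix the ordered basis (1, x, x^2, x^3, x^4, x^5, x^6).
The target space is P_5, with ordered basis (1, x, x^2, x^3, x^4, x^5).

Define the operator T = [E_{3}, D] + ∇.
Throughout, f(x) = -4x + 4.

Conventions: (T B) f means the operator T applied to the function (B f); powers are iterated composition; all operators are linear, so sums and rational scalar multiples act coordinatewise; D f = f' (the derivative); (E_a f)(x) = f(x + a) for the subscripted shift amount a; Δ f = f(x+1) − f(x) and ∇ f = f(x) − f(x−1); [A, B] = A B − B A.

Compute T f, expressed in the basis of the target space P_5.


D f = -4
E_{3} D f = -4
E_{3} f = -4x - 8
D E_{3} f = -4
[E_{3}, D] f = 0
∇ f = -4
([E_{3}, D] + ∇) f = -4

the result is g(x) = -4


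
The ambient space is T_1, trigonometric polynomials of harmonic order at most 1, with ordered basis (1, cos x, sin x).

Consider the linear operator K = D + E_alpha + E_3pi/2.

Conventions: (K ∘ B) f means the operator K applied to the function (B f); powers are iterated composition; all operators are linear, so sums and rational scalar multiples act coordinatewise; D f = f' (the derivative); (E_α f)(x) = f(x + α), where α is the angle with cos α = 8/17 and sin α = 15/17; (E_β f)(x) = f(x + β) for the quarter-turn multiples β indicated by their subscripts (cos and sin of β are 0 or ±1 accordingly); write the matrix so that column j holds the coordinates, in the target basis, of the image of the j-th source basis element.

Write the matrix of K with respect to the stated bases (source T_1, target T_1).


image of 1: 2
image of cos x: (8/17)cos x - (15/17)sin x
image of sin x: (15/17)cos x + (8/17)sin x
each image's coordinates form column j of the matrix

the matrix is [[2, 0, 0]; [0, 8/17, 15/17]; [0, -15/17, 8/17]] (rows listed top to bottom)


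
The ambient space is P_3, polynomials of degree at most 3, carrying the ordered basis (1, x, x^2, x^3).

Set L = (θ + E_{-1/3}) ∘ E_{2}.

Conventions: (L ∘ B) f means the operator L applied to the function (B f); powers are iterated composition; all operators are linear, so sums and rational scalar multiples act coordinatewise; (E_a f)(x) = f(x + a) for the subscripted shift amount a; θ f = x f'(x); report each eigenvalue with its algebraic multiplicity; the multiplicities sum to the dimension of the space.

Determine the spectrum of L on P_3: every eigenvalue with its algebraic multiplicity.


image of 1: 1
image of x: 2x + 5/3
image of x^2: 3x^2 + (22/3)x + 25/9
image of x^3: 4x^3 + 17x^2 + (61/3)x + 125/27
the matrix is upper triangular; its diagonal is (1, 2, 3, 4)
for a triangular matrix the eigenvalues are the diagonal entries, with algebraic multiplicity their repetition count

λ = 1 (multiplicity 1), λ = 2 (multiplicity 1), λ = 3 (multiplicity 1), λ = 4 (multiplicity 1)


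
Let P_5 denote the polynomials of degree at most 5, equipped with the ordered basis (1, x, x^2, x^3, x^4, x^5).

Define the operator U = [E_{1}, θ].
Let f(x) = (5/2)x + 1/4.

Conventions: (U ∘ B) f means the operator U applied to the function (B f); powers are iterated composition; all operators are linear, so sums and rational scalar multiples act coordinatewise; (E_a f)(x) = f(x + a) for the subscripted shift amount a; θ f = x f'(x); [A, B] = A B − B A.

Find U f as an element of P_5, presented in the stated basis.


θ f = (5/2)x
E_{1} θ f = (5/2)x + 5/2
E_{1} f = (5/2)x + 11/4
θ E_{1} f = (5/2)x
[E_{1}, θ] f = 5/2

the image equals g(x) = 5/2


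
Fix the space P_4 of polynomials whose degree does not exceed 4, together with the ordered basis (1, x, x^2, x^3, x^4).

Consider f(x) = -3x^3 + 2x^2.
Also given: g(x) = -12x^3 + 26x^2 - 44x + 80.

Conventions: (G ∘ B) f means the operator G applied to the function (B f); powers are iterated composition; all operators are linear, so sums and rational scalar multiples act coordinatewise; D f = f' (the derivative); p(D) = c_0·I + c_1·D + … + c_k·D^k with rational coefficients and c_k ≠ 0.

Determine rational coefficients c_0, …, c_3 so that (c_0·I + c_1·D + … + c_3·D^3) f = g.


c_0 = 4, c_1 = -2, c_2 = 2, c_3 = -4

D^0 f = -3x^3 + 2x^2
D^1 f = -9x^2 + 4x
D^2 f = -18x + 4
D^3 f = -18
matching coefficients of g against c_0 f + c_1 Df + … from the top degree down determines the c_i
solution: c_0 = 4, c_1 = -2, c_2 = 2, c_3 = -4


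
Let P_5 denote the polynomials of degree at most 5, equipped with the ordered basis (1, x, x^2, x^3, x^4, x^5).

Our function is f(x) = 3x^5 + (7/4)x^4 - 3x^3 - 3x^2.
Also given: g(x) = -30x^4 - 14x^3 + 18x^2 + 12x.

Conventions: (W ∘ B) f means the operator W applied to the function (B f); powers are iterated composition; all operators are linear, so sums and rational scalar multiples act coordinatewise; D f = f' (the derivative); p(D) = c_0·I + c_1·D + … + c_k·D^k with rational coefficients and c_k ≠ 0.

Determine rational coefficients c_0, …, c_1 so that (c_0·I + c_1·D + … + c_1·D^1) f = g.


p(D) = -2·D, i.e. c_0 = 0, c_1 = -2

D^0 f = 3x^5 + (7/4)x^4 - 3x^3 - 3x^2
D^1 f = 15x^4 + 7x^3 - 9x^2 - 6x
matching coefficients of g against c_0 f + c_1 Df + … from the top degree down determines the c_i
solution: c_0 = 0, c_1 = -2


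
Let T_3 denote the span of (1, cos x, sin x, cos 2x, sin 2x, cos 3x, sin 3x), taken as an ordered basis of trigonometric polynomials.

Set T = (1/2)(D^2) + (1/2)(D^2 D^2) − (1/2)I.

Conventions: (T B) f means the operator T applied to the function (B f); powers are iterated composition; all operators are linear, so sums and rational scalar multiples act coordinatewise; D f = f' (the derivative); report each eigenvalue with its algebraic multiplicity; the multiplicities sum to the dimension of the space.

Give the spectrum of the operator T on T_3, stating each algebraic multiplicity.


λ = -1/2 (multiplicity 3), λ = 11/2 (multiplicity 2), λ = 71/2 (multiplicity 2)

image of 1: -1/2
image of cos x: -(1/2)cos x
image of sin x: -(1/2)sin x
image of cos 2x: (11/2)cos 2x
image of sin 2x: (11/2)sin 2x
image of cos 3x: (71/2)cos 3x
image of sin 3x: (71/2)sin 3x
the matrix is diagonal; its diagonal is (-1/2, -1/2, -1/2, 11/2, 11/2, 71/2, 71/2)
for a triangular matrix the eigenvalues are the diagonal entries, with algebraic multiplicity their repetition count


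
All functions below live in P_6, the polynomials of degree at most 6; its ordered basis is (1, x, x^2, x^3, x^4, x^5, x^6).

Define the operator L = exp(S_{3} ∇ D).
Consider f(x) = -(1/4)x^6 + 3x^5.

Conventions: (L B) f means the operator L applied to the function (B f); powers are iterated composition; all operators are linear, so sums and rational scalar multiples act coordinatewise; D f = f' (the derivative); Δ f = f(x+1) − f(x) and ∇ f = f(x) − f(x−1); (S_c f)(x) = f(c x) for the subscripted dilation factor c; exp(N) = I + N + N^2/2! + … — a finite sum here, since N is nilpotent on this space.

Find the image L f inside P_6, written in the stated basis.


order-1 term: -(1215/2)x^4 + 2025x^3 - 945x^2 + (405/2)x - 33/2
order-2 term: -32805x^2 + 29160x - 10395/2
order-3 term: -21870
the series for exp(S_{3} ∇ D) f terminates at order 3
exp(S_{3} ∇ D) f = -(1/4)x^6 + 3x^5 - (1215/2)x^4 + 2025x^3 - 33750x^2 + (58725/2)x - 27084

the image equals g(x) = -(1/4)x^6 + 3x^5 - (1215/2)x^4 + 2025x^3 - 33750x^2 + (58725/2)x - 27084


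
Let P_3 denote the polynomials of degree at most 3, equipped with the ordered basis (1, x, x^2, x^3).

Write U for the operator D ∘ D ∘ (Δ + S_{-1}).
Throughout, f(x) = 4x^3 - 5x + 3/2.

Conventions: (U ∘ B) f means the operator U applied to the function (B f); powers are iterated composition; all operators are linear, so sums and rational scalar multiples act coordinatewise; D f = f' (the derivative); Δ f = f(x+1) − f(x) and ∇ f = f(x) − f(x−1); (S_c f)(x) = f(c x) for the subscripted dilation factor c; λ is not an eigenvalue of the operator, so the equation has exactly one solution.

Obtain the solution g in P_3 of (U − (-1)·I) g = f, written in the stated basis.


the result is g(x) = 4x^3 + 19x - 45/2

write g with unknown coordinates in the stated basis and equate coefficients in (U − (-1)·I) g = f
solving from the highest basis element down gives g = 4x^3 + 19x - 45/2
check: U g = -24x + 24
so U g − (-1)·g = 4x^3 - 5x + 3/2 = f ✓


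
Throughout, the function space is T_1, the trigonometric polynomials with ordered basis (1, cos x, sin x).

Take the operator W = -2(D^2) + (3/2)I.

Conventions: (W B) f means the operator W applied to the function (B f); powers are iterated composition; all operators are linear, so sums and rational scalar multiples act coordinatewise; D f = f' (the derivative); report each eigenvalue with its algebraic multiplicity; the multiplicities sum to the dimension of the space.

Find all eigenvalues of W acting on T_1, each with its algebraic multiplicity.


λ = 3/2 (multiplicity 1), λ = 7/2 (multiplicity 2)

image of 1: 3/2
image of cos x: (7/2)cos x
image of sin x: (7/2)sin x
the matrix is diagonal; its diagonal is (3/2, 7/2, 7/2)
for a triangular matrix the eigenvalues are the diagonal entries, with algebraic multiplicity their repetition count


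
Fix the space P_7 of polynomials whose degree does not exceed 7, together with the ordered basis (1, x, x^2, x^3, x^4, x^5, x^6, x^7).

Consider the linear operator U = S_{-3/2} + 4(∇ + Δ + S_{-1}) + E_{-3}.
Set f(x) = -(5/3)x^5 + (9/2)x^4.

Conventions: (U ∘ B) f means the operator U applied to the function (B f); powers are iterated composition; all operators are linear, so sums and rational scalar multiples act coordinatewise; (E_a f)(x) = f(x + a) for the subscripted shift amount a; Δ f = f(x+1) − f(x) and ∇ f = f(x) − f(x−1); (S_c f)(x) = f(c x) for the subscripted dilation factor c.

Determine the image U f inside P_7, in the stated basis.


S_{-3/2} f = (405/32)x^5 + (729/32)x^4
∇ f = -(25/3)x^4 + (104/3)x^3 - (131/3)x^2 + (79/3)x - 37/6
Δ f = -(25/3)x^4 + (4/3)x^3 + (31/3)x^2 + (29/3)x + 17/6
S_{-1} f = (5/3)x^5 + (9/2)x^4
(∇ + Δ + S_{-1}) f = (5/3)x^5 - (73/6)x^4 + 36x^3 - (100/3)x^2 + 36x - 10/3
(4(∇ + Δ + S_{-1})) f = (20/3)x^5 - (146/3)x^4 + 144x^3 - (400/3)x^2 + 144x - 40/3
E_{-3} f = -(5/3)x^5 + (59/2)x^4 - 204x^3 + 693x^2 - 1161x + 1539/2
(S_{-3/2} + 4(∇ + Δ + S_{-1}) + E_{-3}) f = (565/32)x^5 + (347/96)x^4 - 60x^3 + (1679/3)x^2 - 1017x + 4537/6

g(x) = (565/32)x^5 + (347/96)x^4 - 60x^3 + (1679/3)x^2 - 1017x + 4537/6


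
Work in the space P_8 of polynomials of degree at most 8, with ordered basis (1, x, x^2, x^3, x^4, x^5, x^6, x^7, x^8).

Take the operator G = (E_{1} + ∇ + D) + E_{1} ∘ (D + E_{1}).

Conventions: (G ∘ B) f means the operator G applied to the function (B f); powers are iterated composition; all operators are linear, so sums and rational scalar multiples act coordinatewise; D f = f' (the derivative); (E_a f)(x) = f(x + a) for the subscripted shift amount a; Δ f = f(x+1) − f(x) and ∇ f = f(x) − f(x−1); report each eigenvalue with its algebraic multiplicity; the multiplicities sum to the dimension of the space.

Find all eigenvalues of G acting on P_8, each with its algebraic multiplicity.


λ = 2 (multiplicity 9)

image of 1: 2
image of x: 2x + 6
image of x^2: 2x^2 + 12x + 6
image of x^3: 2x^3 + 18x^2 + 18x + 13
image of x^4: 2x^4 + 24x^3 + 36x^2 + 52x + 20
image of x^5: 2x^5 + 30x^4 + 60x^3 + 130x^2 + 100x + 39
image of x^6: 2x^6 + 36x^5 + 90x^4 + 260x^3 + 300x^2 + 234x + 70
image of x^7: 2x^7 + 42x^6 + 126x^5 + 455x^4 + 700x^3 + 819x^2 + 490x + 137
image of x^8: 2x^8 + 48x^7 + 168x^6 + 728x^5 + 1400x^4 + 2184x^3 + 1960x^2 + 1096x + 264
the matrix is upper triangular; its diagonal is (2, 2, 2, 2, 2, 2, 2, 2, 2)
for a triangular matrix the eigenvalues are the diagonal entries, with algebraic multiplicity their repetition count


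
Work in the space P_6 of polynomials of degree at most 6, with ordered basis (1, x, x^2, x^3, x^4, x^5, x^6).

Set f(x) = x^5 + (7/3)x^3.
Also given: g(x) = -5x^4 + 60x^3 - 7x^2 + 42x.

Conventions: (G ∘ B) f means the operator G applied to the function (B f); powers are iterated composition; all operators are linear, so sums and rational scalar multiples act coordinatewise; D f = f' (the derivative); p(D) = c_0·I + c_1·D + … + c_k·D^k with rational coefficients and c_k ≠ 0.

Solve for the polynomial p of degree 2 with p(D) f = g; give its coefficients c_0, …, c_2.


D^0 f = x^5 + (7/3)x^3
D^1 f = 5x^4 + 7x^2
D^2 f = 20x^3 + 14x
matching coefficients of g against c_0 f + c_1 Df + … from the top degree down determines the c_i
solution: c_0 = 0, c_1 = -1, c_2 = 3

p(D) = -D + 3·D^2, i.e. c_0 = 0, c_1 = -1, c_2 = 3


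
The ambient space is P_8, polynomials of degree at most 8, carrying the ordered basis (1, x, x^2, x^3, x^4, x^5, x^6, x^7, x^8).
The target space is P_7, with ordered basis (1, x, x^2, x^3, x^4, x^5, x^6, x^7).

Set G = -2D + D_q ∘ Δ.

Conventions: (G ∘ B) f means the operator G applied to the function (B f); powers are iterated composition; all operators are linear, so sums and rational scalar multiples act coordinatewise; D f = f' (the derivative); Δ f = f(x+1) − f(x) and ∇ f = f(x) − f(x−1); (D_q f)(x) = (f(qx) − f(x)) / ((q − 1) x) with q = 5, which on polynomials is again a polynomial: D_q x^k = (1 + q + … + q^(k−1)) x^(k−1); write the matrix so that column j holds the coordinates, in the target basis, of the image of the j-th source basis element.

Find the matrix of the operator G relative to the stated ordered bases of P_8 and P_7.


the matrix is [[0, -2, 2, 3, 4, 5, 6, 7, 8]; [0, 0, -4, 18, 36, 60, 90, 126, 168]; [0, 0, 0, -6, 124, 310, 620, 1085, 1736]; [0, 0, 0, 0, -8, 780, 2340, 5460, 10920]; [0, 0, 0, 0, 0, -10, 4686, 16401, 43736]; [0, 0, 0, 0, 0, 0, -12, 27342, 109368]; [0, 0, 0, 0, 0, 0, 0, -14, 156248]; [0, 0, 0, 0, 0, 0, 0, 0, -16]] (rows listed top to bottom)

image of 1: 0
image of x: -2
image of x^2: -4x + 2
image of x^3: -6x^2 + 18x + 3
image of x^4: -8x^3 + 124x^2 + 36x + 4
image of x^5: -10x^4 + 780x^3 + 310x^2 + 60x + 5
image of x^6: -12x^5 + 4686x^4 + 2340x^3 + 620x^2 + 90x + 6
image of x^7: -14x^6 + 27342x^5 + 16401x^4 + 5460x^3 + 1085x^2 + 126x + 7
image of x^8: -16x^7 + 156248x^6 + 109368x^5 + 43736x^4 + 10920x^3 + 1736x^2 + 168x + 8
each image's coordinates form column j of the matrix


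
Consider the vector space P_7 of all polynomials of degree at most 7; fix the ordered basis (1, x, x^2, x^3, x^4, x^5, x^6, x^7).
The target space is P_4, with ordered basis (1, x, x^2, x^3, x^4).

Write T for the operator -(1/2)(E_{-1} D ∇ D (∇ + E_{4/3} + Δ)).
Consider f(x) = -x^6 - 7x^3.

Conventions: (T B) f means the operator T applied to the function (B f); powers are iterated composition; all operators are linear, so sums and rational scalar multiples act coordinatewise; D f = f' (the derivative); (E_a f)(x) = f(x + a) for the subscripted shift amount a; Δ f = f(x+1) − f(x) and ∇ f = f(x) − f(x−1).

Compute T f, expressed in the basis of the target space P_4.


∇ f = -6x^5 + 15x^4 - 20x^3 - 6x^2 + 15x - 6
E_{4/3} f = -x^6 - 8x^5 - (80/3)x^4 - (1469/27)x^3 - (2036/27)x^2 - (5072/81)x - 16192/729
Δ f = -6x^5 - 15x^4 - 20x^3 - 36x^2 - 27x - 8
(∇ + E_{4/3} + Δ) f = -x^6 - 20x^5 - (80/3)x^4 - (2549/27)x^3 - (3170/27)x^2 - (6044/81)x - 26398/729
D (∇ + E_{4/3} + Δ) f = -6x^5 - 100x^4 - (320/3)x^3 - (2549/9)x^2 - (6340/27)x - 6044/81
∇ (D (∇ + E_{4/3} + Δ)) f = -30x^4 - 340x^3 + 220x^2 - (5548/9)x + 965/27
D ∇ (D (∇ + E_{4/3} + Δ)) f = -120x^3 - 1020x^2 + 440x - 5548/9
E_{-1} D ∇ (D (∇ + E_{4/3} + Δ)) f = -120x^3 - 660x^2 + 2120x - 17608/9
(-(1/2)(E_{-1} D ∇ D (∇ + E_{4/3} + Δ))) f = 60x^3 + 330x^2 - 1060x + 8804/9

the image equals g(x) = 60x^3 + 330x^2 - 1060x + 8804/9


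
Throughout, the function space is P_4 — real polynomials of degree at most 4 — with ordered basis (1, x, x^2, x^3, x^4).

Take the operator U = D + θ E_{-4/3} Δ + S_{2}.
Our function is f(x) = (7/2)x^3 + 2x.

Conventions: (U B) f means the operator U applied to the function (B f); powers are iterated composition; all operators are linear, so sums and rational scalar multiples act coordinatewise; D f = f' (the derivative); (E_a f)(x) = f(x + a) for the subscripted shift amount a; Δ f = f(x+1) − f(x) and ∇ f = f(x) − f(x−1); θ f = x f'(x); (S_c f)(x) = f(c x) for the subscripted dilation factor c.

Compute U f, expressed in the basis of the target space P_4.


D f = (21/2)x^2 + 2
Δ f = (21/2)x^2 + (21/2)x + 11/2
E_{-4/3} Δ f = (21/2)x^2 - (35/2)x + 61/6
θ E_{-4/3} Δ f = 21x^2 - (35/2)x
S_{2} f = 28x^3 + 4x
(D + θ E_{-4/3} Δ + S_{2}) f = 28x^3 + (63/2)x^2 - (27/2)x + 2

g(x) = 28x^3 + (63/2)x^2 - (27/2)x + 2


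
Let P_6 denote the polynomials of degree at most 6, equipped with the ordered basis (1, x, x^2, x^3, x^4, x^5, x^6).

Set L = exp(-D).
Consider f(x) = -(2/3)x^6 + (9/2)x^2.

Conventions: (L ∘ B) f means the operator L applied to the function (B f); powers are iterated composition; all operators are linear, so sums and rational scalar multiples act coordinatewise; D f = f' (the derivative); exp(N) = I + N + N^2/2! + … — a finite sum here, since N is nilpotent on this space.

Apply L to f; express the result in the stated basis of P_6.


order-1 term: 4x^5 - 9x
order-2 term: -10x^4 + 9/2
order-3 term: (40/3)x^3
order-4 term: -10x^2
order-5 term: 4x
order-6 term: -2/3
the series for exp(-D) f terminates at order 6
exp(-D) f = -(2/3)x^6 + 4x^5 - 10x^4 + (40/3)x^3 - (11/2)x^2 - 5x + 23/6

the image equals g(x) = -(2/3)x^6 + 4x^5 - 10x^4 + (40/3)x^3 - (11/2)x^2 - 5x + 23/6


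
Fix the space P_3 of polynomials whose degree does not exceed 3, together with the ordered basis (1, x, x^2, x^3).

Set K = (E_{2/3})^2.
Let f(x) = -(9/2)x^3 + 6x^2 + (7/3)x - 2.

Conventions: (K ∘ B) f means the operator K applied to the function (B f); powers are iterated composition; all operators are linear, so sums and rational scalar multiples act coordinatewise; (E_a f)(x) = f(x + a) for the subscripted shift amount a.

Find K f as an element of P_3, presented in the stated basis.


g(x) = -(9/2)x^3 - 12x^2 - (17/3)x + 10/9

E_{2/3} f = -(9/2)x^3 - 3x^2 + (13/3)x + 8/9
E_{2/3} E_{2/3} f = -(9/2)x^3 - 12x^2 - (17/3)x + 10/9


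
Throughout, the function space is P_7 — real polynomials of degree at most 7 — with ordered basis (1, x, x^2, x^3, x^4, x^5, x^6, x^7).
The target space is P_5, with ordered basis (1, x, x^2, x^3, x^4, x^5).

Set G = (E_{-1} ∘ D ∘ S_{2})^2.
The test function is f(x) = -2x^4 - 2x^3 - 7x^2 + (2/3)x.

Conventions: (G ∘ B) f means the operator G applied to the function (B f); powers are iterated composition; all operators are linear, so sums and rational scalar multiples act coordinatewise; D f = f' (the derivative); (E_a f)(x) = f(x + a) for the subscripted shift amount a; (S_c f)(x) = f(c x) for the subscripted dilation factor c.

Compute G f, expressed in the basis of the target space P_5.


S_{2} f = -32x^4 - 16x^3 - 28x^2 + (4/3)x
D S_{2} f = -128x^3 - 48x^2 - 56x + 4/3
E_{-1} D S_{2} f = -128x^3 + 336x^2 - 344x + 412/3
S_{2} (E_{-1} ∘ D ∘ S_{2}) f = -1024x^3 + 1344x^2 - 688x + 412/3
D S_{2} (E_{-1} ∘ D ∘ S_{2}) f = -3072x^2 + 2688x - 688
E_{-1} D S_{2} (E_{-1} ∘ D ∘ S_{2}) f = -3072x^2 + 8832x - 6448

the result is g(x) = -3072x^2 + 8832x - 6448
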